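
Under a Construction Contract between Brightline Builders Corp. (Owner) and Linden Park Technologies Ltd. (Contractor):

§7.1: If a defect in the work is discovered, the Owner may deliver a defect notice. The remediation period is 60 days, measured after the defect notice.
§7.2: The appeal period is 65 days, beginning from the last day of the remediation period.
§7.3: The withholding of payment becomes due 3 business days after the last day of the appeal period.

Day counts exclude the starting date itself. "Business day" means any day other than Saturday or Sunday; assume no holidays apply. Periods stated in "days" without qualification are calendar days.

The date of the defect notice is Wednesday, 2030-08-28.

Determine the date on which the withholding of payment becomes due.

Adding 60 calendar days to 2030-08-28 gives 2030-10-27, which is the last day of the remediation period.
The last day of the appeal period: 2030-10-27 + 65 days = 2030-12-31.
The date on which the withholding of payment becomes due: 3 business days after Tuesday, 2030-12-31, skipping weekends — Jan 1, Jan 2, Jan 3 — lands on Friday, 2031-01-03.

2031-01-03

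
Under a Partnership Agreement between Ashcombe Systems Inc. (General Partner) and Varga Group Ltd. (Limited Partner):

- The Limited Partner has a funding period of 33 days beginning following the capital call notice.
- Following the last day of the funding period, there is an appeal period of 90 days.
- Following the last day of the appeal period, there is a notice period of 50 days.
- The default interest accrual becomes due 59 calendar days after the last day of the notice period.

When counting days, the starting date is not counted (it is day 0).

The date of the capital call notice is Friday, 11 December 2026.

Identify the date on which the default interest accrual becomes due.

Adding 33 calendar days to 11 December 2026 gives 13 January 2027, which is the last day of the funding period.
The last day of the appeal period: 13 January 2027 + 90 days = 13 April 2027.
The last day of the notice period: 50 calendar days after 13 April 2027 is 2 June 2027.
The date on which the default interest accrual becomes due: 59 calendar days after 2 June 2027 is 31 July 2027.

31 July 2027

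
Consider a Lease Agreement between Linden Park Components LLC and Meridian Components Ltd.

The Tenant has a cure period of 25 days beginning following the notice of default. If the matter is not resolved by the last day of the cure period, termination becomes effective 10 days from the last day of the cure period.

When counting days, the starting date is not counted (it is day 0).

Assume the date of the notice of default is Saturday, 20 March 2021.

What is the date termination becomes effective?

The last day of the cure period: 20 March 2021 + 25 days = 14 April 2021.
Adding 10 calendar days to 14 April 2021 gives 24 April 2021, which is the date termination becomes effective.

24 April 2021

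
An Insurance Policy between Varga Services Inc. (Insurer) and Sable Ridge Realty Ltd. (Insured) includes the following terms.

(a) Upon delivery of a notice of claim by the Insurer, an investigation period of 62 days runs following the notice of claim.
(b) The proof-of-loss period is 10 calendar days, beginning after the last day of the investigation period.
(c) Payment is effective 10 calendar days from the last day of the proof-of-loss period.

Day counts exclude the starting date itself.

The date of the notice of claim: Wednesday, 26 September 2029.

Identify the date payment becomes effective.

The last day of the investigation period: 26 September 2029 + 62 days = 27 November 2029.
The last day of the proof-of-loss period: 27 November 2029 + 10 days = 7 December 2029.
The date payment becomes effective: 7 December 2029 + 10 days = 17 December 2029.

17 December 2029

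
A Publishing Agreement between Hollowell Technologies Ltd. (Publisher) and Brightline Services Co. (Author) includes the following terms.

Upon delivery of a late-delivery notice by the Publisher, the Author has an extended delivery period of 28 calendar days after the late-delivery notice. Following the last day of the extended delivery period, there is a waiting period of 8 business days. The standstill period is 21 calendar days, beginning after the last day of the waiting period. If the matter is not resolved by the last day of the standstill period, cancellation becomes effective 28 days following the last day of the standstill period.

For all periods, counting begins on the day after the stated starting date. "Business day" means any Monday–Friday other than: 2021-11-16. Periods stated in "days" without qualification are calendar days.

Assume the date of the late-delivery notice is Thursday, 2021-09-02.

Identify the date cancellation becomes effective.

The last day of the extended delivery period: 28 calendar days after 2021-09-02 is 2021-09-30.
The last day of the waiting period: 8 business days after Thursday, 2021-09-30, skipping weekends — Oct 1, Oct 4, Oct 5, Oct 6, Oct 7, Oct 8, Oct 11, Oct 12 — lands on Tuesday, 2021-10-12.
The last day of the standstill period: 2021-10-12 + 21 days = 2021-11-02.
Adding 28 calendar days to 2021-11-02 gives 2021-11-30, which is the date cancellation becomes effective.

2021-11-30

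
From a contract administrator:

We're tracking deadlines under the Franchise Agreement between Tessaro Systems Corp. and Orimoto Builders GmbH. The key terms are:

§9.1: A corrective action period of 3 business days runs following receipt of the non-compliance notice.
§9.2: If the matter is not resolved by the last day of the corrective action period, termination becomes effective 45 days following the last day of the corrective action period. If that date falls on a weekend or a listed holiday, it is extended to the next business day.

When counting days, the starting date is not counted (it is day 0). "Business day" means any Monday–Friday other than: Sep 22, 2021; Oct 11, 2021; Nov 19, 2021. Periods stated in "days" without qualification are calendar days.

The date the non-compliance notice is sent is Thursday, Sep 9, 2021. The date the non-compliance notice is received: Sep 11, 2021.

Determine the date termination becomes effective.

Nov 1, 2021

The last day of the corrective action period: 3 business days after Saturday, Sep 11, 2021, skipping weekends — Sep 13, Sep 14, Sep 15 — lands on Wednesday, Sep 15, 2021.
The date termination becomes effective: Sep 15, 2021 + 45 days = Oct 30, 2021. That falls on a Saturday, so it rolls to the next business day, Monday, Nov 1, 2021.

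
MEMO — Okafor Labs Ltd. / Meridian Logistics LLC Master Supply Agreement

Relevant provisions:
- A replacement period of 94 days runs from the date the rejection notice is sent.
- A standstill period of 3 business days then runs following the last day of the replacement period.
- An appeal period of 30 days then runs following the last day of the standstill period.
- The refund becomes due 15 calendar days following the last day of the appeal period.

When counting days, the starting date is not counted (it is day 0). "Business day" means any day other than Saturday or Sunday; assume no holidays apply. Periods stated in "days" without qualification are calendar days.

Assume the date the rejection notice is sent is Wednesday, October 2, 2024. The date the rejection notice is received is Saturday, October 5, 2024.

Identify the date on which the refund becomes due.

February 22, 2025

The last day of the replacement period: 94 calendar days after October 2, 2024 is January 4, 2025.
The last day of the standstill period: counting 3 business days from Saturday, January 4, 2025 (Jan 6, Jan 7, Jan 8, skipping weekends) reaches Wednesday, January 8, 2025.
The last day of the appeal period: 30 calendar days after January 8, 2025 is February 7, 2025.
The date on which the refund becomes due: February 7, 2025 + 15 days = February 22, 2025.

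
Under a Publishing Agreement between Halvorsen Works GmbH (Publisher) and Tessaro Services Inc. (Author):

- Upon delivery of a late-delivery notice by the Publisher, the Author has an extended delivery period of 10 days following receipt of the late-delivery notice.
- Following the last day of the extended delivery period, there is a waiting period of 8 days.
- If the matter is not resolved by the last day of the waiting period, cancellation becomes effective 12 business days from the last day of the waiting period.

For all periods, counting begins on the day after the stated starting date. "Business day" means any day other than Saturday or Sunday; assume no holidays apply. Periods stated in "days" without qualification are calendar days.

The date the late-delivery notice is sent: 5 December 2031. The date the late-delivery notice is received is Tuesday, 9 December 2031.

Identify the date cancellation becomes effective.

The last day of the extended delivery period: 9 December 2031 + 10 days = 19 December 2031.
The last day of the waiting period: 19 December 2031 + 8 days = 27 December 2031.
The date cancellation becomes effective: counting 12 business days from Saturday, 27 December 2031 (Dec 29, Dec 30, Dec 31, Jan 1, …, Jan 9, Jan 12, Jan 13, skipping weekends) reaches Tuesday, 13 January 2032.

13 January 2032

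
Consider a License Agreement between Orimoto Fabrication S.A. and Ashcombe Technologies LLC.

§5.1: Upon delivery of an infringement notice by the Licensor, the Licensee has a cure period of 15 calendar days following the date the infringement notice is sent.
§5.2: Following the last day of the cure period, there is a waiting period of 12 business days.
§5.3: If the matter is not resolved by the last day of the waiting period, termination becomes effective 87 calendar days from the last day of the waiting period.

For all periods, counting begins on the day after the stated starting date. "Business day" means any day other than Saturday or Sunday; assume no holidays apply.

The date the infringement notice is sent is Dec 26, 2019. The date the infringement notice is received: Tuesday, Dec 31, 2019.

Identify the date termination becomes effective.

Apr 24, 2020

The last day of the cure period: 15 calendar days after Dec 26, 2019 is Jan 10, 2020.
The last day of the waiting period: 12 business days after Friday, Jan 10, 2020, skipping weekends — Jan 13, Jan 14, Jan 15, Jan 16, …, Jan 24, Jan 27, Jan 28 — lands on Tuesday, Jan 28, 2020.
The date termination becomes effective: 87 calendar days after Jan 28, 2020 is Apr 24, 2020.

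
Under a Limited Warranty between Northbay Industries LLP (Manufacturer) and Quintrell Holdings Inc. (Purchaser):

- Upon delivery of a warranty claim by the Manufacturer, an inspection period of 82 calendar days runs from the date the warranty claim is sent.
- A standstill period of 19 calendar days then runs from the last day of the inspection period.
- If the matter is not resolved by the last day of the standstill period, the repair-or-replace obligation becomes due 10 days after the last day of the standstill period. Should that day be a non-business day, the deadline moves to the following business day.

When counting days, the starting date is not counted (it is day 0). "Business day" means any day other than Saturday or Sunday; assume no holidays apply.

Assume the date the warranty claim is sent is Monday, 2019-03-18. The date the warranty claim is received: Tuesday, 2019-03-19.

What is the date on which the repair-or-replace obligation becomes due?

The last day of the inspection period: 82 calendar days after 2019-03-18 is 2019-06-08.
The last day of the standstill period: 19 calendar days after 2019-06-08 is 2019-06-27.
The date on which the repair-or-replace obligation becomes due: 2019-06-27 + 10 days = 2019-07-07. That falls on a Sunday, so it rolls to the next business day, Monday, 2019-07-08.

2019-07-08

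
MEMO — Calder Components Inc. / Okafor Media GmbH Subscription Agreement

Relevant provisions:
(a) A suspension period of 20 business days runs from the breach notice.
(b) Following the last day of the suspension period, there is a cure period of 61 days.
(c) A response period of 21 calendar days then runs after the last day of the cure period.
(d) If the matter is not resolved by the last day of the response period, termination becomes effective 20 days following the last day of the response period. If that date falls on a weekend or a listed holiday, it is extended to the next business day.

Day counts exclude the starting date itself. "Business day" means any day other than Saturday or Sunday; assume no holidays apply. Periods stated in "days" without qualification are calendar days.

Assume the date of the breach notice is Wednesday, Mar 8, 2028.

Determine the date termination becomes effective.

Jul 17, 2028

From Wednesday, Mar 8, 2028, 20 business days (Mar 9, Mar 10, Mar 13, Mar 14, …, Apr 3, Apr 4, Apr 5, skipping weekends) brings us to Wednesday, Apr 5, 2028, which is the last day of the suspension period.
The last day of the cure period: Apr 5, 2028 + 61 days = Jun 5, 2028.
The last day of the response period: Jun 5, 2028 + 21 days = Jun 26, 2028.
Adding 20 calendar days to Jun 26, 2028 gives Jul 16, 2028, which is the date termination becomes effective. That falls on a Sunday, so it rolls to the next business day, Monday, Jul 17, 2028.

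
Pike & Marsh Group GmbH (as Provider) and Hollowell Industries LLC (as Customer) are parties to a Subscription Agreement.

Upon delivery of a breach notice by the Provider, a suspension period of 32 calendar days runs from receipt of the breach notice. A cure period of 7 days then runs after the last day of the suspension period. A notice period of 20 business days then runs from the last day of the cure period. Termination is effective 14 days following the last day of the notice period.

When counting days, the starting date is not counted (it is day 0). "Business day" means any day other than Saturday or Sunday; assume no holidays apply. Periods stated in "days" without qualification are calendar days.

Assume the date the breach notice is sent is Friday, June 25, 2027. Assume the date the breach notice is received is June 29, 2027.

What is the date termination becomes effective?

September 17, 2027

The last day of the suspension period: 32 calendar days after June 29, 2027 is July 31, 2027.
The last day of the cure period: 7 calendar days after July 31, 2027 is August 7, 2027.
The last day of the notice period: counting 20 business days from Saturday, August 7, 2027 (Aug 9, Aug 10, Aug 11, Aug 12, …, Sep 1, Sep 2, Sep 3, skipping weekends) reaches Friday, September 3, 2027.
The date termination becomes effective: September 3, 2027 + 14 days = September 17, 2027.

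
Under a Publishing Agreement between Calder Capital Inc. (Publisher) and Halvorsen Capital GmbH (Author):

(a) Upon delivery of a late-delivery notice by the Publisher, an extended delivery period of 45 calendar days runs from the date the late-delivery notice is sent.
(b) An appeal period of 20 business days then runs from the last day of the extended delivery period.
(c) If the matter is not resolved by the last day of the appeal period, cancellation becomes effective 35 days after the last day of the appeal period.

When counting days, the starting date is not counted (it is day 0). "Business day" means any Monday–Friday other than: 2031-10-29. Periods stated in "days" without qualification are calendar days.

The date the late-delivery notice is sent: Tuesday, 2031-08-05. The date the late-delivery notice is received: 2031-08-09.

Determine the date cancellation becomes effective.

2031-11-21

Adding 45 calendar days to 2031-08-05 gives 2031-09-19, which is the last day of the extended delivery period.
From Friday, 2031-09-19, 20 business days (Sep 22, Sep 23, Sep 24, Sep 25, …, Oct 15, Oct 16, Oct 17, skipping weekends) brings us to Friday, 2031-10-17, which is the last day of the appeal period.
Adding 35 calendar days to 2031-10-17 gives 2031-11-21, which is the date cancellation becomes effective.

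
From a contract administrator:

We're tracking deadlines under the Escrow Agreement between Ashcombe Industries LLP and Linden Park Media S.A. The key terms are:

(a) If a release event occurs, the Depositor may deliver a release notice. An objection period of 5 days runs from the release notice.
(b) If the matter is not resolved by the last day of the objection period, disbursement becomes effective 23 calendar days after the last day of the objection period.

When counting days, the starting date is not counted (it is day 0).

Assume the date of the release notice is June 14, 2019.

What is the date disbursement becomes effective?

The last day of the objection period: June 14, 2019 + 5 days = June 19, 2019.
The date disbursement becomes effective: June 19, 2019 + 23 days = July 12, 2019.

July 12, 2019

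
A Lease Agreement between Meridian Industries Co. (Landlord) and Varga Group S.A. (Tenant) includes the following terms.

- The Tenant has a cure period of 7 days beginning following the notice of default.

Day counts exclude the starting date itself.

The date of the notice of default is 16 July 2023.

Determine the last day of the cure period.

23 July 2023

Adding 7 calendar days to 16 July 2023 gives 23 July 2023, which is the last day of the cure period.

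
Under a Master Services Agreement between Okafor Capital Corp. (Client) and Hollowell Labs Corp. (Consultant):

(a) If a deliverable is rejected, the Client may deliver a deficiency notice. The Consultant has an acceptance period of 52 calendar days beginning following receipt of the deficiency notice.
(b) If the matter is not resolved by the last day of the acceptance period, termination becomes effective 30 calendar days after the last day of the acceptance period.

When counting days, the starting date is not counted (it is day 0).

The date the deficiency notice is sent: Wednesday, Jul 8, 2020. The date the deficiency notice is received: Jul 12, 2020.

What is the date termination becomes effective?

Oct 2, 2020

Adding 52 calendar days to Jul 12, 2020 gives Sep 2, 2020, which is the last day of the acceptance period.
Adding 30 calendar days to Sep 2, 2020 gives Oct 2, 2020, which is the date termination becomes effective.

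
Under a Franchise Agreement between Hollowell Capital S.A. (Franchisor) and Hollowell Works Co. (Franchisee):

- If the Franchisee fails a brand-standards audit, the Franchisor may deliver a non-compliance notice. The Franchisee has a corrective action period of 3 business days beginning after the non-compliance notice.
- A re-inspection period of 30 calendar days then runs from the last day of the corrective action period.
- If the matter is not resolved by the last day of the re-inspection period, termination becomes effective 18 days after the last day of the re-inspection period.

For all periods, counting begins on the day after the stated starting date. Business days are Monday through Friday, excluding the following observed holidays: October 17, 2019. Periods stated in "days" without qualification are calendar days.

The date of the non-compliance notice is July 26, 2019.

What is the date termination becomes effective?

September 17, 2019

From Friday, July 26, 2019, 3 business days (Jul 29, Jul 30, Jul 31, skipping weekends) brings us to Wednesday, July 31, 2019, which is the last day of the corrective action period.
The last day of the re-inspection period: 30 calendar days after July 31, 2019 is August 30, 2019.
Adding 18 calendar days to August 30, 2019 gives September 17, 2019, which is the date termination becomes effective.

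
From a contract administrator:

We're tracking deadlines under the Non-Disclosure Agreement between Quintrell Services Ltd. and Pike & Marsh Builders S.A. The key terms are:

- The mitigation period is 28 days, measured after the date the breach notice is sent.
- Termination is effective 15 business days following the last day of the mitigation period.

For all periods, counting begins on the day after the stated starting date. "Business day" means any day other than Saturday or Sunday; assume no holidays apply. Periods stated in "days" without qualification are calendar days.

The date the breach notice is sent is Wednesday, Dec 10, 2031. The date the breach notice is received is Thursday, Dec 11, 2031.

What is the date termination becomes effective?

Jan 28, 2032

The last day of the mitigation period: Dec 10, 2031 + 28 days = Jan 7, 2032.
The date termination becomes effective: counting 15 business days from Wednesday, Jan 7, 2032 (Jan 8, Jan 9, Jan 12, Jan 13, …, Jan 26, Jan 27, Jan 28, skipping weekends) reaches Wednesday, Jan 28, 2032.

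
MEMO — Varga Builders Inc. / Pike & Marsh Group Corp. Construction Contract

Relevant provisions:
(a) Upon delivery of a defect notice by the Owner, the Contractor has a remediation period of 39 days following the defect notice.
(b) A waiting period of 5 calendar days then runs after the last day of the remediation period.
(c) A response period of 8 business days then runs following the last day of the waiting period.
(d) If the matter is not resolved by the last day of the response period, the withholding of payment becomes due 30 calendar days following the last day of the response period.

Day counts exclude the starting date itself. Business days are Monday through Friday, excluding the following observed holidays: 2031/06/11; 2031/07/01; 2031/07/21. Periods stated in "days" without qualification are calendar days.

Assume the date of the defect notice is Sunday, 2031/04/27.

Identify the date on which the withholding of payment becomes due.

2031/07/23

The last day of the remediation period: 39 calendar days after 2031/04/27 is 2031/06/05.
The last day of the waiting period: 5 calendar days after 2031/06/05 is 2031/06/10.
From Tuesday, 2031/06/10, 8 business days (Jun 12, Jun 13, Jun 16, Jun 17, Jun 18, Jun 19, Jun 20, Jun 23, skipping weekends and the listed holiday on Jun 11) brings us to Monday, 2031/06/23, which is the last day of the response period.
The date on which the withholding of payment becomes due: 2031/06/23 + 30 days = 2031/07/23.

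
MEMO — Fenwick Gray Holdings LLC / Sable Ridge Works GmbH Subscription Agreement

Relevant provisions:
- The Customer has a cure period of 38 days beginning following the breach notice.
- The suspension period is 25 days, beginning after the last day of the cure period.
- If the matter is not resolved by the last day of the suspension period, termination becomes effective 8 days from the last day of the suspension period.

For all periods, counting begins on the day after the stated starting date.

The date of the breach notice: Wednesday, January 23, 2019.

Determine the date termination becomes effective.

The last day of the cure period: January 23, 2019 + 38 days = March 2, 2019.
The last day of the suspension period: 25 calendar days after March 2, 2019 is March 27, 2019.
Adding 8 calendar days to March 27, 2019 gives April 4, 2019, which is the date termination becomes effective.

April 4, 2019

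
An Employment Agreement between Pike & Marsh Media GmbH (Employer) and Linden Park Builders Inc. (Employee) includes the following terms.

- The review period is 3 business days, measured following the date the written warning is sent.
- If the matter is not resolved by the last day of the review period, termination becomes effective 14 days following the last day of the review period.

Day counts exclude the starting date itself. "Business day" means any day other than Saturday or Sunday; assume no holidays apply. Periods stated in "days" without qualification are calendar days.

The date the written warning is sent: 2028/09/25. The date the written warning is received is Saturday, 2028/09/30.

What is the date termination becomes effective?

The last day of the review period: 3 business days after Monday, 2028/09/25, skipping weekends — Sep 26, Sep 27, Sep 28 — lands on Thursday, 2028/09/28.
The date termination becomes effective: 14 calendar days after 2028/09/28 is 2028/10/12.

2028/10/12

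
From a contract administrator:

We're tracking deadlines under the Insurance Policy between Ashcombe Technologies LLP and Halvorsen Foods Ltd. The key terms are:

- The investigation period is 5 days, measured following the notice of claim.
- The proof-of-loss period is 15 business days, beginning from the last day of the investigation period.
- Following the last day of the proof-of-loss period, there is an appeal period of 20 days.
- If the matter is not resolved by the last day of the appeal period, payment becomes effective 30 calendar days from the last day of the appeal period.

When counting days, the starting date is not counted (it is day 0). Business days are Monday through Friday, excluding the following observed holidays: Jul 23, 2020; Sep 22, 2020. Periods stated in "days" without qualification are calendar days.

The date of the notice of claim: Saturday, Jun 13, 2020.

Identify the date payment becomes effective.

Aug 28, 2020

The last day of the investigation period: 5 calendar days after Jun 13, 2020 is Jun 18, 2020.
The last day of the proof-of-loss period: 15 business days after Thursday, Jun 18, 2020, skipping weekends — Jun 19, Jun 22, Jun 23, Jun 24, …, Jul 7, Jul 8, Jul 9 — lands on Thursday, Jul 9, 2020.
The last day of the appeal period: 20 calendar days after Jul 9, 2020 is Jul 29, 2020.
Adding 30 calendar days to Jul 29, 2020 gives Aug 28, 2020, which is the date payment becomes effective.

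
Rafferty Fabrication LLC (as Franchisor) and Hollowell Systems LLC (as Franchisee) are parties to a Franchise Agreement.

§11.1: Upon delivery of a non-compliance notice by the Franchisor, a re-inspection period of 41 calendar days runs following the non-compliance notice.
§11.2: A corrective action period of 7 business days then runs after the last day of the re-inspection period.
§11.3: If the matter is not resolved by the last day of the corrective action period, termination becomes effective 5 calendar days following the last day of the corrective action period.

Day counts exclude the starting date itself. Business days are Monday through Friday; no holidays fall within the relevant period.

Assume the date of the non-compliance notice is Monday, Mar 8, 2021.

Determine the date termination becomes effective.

May 2, 2021

The last day of the re-inspection period: 41 calendar days after Mar 8, 2021 is Apr 18, 2021.
The last day of the corrective action period: counting 7 business days from Sunday, Apr 18, 2021 (Apr 19, Apr 20, Apr 21, Apr 22, Apr 23, Apr 26, Apr 27, skipping weekends) reaches Tuesday, Apr 27, 2021.
The date termination becomes effective: 5 calendar days after Apr 27, 2021 is May 2, 2021.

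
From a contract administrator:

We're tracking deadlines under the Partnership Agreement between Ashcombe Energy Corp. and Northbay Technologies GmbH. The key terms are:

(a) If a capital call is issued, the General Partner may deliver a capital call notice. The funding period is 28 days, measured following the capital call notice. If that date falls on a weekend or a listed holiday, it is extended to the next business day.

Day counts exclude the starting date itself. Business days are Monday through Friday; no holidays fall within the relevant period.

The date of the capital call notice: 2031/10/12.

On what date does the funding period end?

The last day of the funding period: 28 calendar days after 2031/10/12 is 2031/11/09. That falls on a Sunday, so it rolls to the next business day, Monday, 2031/11/10.

2031/11/10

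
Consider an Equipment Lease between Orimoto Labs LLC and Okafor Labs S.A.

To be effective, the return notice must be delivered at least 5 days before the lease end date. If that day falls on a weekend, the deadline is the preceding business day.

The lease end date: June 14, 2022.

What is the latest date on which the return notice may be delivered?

June 9, 2022

June 14, 2022 minus 5 days is June 9, 2022. That is a Thursday, so no adjustment is needed.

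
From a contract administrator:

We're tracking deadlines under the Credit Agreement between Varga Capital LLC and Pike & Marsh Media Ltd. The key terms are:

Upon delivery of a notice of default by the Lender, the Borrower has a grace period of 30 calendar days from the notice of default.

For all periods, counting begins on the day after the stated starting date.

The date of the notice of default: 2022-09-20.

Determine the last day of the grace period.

2022-10-20

The last day of the grace period: 30 calendar days after 2022-09-20 is 2022-10-20.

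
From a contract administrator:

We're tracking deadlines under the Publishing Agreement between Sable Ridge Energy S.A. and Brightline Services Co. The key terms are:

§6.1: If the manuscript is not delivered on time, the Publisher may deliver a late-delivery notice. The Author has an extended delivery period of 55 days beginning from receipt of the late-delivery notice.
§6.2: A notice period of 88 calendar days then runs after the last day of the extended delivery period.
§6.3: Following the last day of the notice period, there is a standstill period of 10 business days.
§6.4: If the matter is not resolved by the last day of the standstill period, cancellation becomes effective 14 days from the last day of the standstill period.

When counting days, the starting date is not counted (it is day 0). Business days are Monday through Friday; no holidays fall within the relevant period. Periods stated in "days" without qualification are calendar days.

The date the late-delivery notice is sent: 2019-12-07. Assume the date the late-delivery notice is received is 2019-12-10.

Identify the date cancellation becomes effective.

The last day of the extended delivery period: 2019-12-10 + 55 days = 2020-02-03.
The last day of the notice period: 88 calendar days after 2020-02-03 is 2020-05-01.
The last day of the standstill period: 10 business days after Friday, 2020-05-01, skipping weekends — May 4, May 5, May 6, May 7, May 8, May 11, May 12, May 13, May 14, May 15 — lands on Friday, 2020-05-15.
The date cancellation becomes effective: 2020-05-15 + 14 days = 2020-05-29.

2020-05-29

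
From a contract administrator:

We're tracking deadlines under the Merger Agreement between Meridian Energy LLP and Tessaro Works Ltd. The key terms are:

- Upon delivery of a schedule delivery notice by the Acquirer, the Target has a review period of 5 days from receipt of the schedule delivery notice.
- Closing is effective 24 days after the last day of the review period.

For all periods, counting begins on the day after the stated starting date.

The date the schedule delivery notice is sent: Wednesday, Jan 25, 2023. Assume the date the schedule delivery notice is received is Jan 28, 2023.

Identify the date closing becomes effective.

Feb 26, 2023

The last day of the review period: Jan 28, 2023 + 5 days = Feb 2, 2023.
The date closing becomes effective: Feb 2, 2023 + 24 days = Feb 26, 2023.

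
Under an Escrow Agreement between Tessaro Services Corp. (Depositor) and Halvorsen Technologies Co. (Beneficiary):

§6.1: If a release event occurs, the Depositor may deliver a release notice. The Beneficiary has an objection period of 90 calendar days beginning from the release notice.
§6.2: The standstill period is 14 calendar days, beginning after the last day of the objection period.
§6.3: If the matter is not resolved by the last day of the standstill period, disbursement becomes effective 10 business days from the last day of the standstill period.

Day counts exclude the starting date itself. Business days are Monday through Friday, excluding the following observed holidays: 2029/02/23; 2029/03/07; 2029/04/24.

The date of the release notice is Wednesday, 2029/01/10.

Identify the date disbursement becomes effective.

Adding 90 calendar days to 2029/01/10 gives 2029/04/10, which is the last day of the objection period.
Adding 14 calendar days to 2029/04/10 gives 2029/04/24, which is the last day of the standstill period.
The date disbursement becomes effective: 10 business days after Tuesday, 2029/04/24, skipping weekends — Apr 25, Apr 26, Apr 27, Apr 30, May 1, May 2, May 3, May 4, May 7, May 8 — lands on Tuesday, 2029/05/08.

2029/05/08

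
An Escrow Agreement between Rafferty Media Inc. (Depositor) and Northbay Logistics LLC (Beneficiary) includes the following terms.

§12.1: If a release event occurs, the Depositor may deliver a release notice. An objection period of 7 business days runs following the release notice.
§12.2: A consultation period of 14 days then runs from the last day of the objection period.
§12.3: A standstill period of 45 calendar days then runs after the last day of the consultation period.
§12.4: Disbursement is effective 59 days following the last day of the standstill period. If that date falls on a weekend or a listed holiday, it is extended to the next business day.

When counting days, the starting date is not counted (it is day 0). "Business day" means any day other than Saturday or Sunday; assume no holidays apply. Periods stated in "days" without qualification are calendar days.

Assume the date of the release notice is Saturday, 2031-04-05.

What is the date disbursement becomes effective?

From Saturday, 2031-04-05, 7 business days (Apr 7, Apr 8, Apr 9, Apr 10, Apr 11, Apr 14, Apr 15, skipping weekends) brings us to Tuesday, 2031-04-15, which is the last day of the objection period.
Adding 14 calendar days to 2031-04-15 gives 2031-04-29, which is the last day of the consultation period.
The last day of the standstill period: 2031-04-29 + 45 days = 2031-06-13.
The date disbursement becomes effective: 59 calendar days after 2031-06-13 is 2031-08-11. 2031-08-11 is a Monday, so no roll-forward applies.

2031-08-11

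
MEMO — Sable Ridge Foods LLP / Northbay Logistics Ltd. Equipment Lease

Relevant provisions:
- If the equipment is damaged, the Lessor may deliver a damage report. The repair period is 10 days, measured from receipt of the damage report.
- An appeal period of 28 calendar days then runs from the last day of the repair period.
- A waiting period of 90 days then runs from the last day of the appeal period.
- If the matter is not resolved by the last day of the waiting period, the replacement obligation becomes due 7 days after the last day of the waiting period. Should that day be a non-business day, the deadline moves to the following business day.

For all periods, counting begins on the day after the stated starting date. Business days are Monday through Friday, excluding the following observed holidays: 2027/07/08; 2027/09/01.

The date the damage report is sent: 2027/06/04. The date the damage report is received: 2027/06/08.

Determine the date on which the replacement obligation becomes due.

2027/10/21

The last day of the repair period: 10 calendar days after 2027/06/08 is 2027/06/18.
The last day of the appeal period: 2027/06/18 + 28 days = 2027/07/16.
The last day of the waiting period: 90 calendar days after 2027/07/16 is 2027/10/14.
The date on which the replacement obligation becomes due: 2027/10/14 + 7 days = 2027/10/21. 2027/10/21 is a Thursday and is not a listed holiday, so no roll-forward applies.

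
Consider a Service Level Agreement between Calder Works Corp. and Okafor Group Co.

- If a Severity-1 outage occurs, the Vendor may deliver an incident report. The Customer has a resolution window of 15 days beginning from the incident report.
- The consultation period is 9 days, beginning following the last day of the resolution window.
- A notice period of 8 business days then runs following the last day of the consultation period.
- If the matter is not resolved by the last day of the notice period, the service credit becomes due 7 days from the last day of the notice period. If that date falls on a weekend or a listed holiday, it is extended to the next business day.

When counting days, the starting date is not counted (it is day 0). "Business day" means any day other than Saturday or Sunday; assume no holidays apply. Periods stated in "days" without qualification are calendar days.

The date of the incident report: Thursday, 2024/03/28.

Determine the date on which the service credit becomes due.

The last day of the resolution window: 2024/03/28 + 15 days = 2024/04/12.
Adding 9 calendar days to 2024/04/12 gives 2024/04/21, which is the last day of the consultation period.
From Sunday, 2024/04/21, 8 business days (Apr 22, Apr 23, Apr 24, Apr 25, Apr 26, Apr 29, Apr 30, May 1, skipping weekends) brings us to Wednesday, 2024/05/01, which is the last day of the notice period.
The date on which the service credit becomes due: 7 calendar days after 2024/05/01 is 2024/05/08. 2024/05/08 is a Wednesday, so no roll-forward applies.

2024/05/08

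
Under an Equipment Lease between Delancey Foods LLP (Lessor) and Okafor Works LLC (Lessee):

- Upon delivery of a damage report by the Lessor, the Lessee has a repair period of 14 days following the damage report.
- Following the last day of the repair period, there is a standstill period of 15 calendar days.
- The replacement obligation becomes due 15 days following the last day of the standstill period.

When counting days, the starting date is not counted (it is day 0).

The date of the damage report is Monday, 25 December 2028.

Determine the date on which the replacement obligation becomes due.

The last day of the repair period: 25 December 2028 + 14 days = 8 January 2029.
The last day of the standstill period: 15 calendar days after 8 January 2029 is 23 January 2029.
Adding 15 calendar days to 23 January 2029 gives 7 February 2029, which is the date on which the replacement obligation becomes due.

7 February 2029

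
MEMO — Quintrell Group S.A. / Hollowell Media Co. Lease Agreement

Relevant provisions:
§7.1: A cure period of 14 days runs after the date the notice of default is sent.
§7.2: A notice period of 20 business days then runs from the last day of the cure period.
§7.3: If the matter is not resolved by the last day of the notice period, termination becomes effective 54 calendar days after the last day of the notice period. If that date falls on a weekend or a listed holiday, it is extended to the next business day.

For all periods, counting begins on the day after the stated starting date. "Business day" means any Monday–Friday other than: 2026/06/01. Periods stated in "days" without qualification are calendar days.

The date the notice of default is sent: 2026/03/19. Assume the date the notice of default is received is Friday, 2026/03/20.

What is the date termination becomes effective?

Adding 14 calendar days to 2026/03/19 gives 2026/04/02, which is the last day of the cure period.
The last day of the notice period: 20 business days after Thursday, 2026/04/02, skipping weekends — Apr 3, Apr 6, Apr 7, Apr 8, …, Apr 28, Apr 29, Apr 30 — lands on Thursday, 2026/04/30.
The date termination becomes effective: 54 calendar days after 2026/04/30 is 2026/06/23. 2026/06/23 is a Tuesday and is not a listed holiday, so no roll-forward applies.

2026/06/23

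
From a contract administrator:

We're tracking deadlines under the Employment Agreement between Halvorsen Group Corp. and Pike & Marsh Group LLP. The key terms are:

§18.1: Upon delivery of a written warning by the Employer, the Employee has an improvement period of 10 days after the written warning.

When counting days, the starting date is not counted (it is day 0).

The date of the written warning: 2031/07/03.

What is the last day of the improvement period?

Adding 10 calendar days to 2031/07/03 gives 2031/07/13, which is the last day of the improvement period.

2031/07/13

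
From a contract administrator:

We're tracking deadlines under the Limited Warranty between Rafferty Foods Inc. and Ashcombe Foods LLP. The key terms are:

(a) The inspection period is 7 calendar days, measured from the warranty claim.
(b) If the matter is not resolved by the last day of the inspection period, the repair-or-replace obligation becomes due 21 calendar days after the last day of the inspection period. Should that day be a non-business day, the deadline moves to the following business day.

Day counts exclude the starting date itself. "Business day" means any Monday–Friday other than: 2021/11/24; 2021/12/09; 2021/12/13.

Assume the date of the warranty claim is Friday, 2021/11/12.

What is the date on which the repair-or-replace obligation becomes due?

2021/12/10

The last day of the inspection period: 2021/11/12 + 7 days = 2021/11/19.
The date on which the repair-or-replace obligation becomes due: 2021/11/19 + 21 days = 2021/12/10. 2021/12/10 is a Friday and is not a listed holiday, so no roll-forward applies.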